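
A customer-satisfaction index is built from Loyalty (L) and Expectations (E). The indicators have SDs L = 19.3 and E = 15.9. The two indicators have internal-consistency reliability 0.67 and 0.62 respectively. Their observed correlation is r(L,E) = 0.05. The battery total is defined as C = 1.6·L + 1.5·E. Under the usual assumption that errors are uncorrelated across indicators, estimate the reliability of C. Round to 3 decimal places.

0.667

Var(C) = 1.6²·19.3² + 1.5²·15.9² + 2·[2.4·19.3·15.9·0.05] = 1522.4 + 73.6488 = 1596.05.
With uncorrelated errors the cross-covariances are all true-score covariance, so they carry over unchanged; only the diagonal terms shrink to ρᵢσᵢ².
True-score variance = [1.6²·19.3²·0.67 + 1.5²·15.9²·0.62] + 73.6488 = 991.565 + 73.6488 = 1065.21.
Reliability = 1065.21 / 1596.05 = 0.667.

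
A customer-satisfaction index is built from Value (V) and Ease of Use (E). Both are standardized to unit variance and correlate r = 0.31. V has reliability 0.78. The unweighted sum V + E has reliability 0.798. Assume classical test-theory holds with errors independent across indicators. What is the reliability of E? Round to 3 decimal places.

Var(V+E) = 2 + 2·0.31 = 2.620.
True-score variance = ρ_V + ρ_E + 2·0.31, so 0.798 = (0.78 + ρ_E + 0.62) / 2.620.
ρ_E = 0.798·2.620 − 0.78 − 0.62 = 0.691.

0.691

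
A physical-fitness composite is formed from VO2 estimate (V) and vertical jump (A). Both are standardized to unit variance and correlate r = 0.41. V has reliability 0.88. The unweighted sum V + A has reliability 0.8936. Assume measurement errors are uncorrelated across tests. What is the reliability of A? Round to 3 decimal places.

0.820

Var(V+A) = 2 + 2·0.41 = 2.820.
True-score variance = ρ_V + ρ_A + 2·0.41, so 0.8936 = (0.88 + ρ_A + 0.82) / 2.820.
ρ_A = 0.8936·2.820 − 0.88 − 0.82 = 0.820.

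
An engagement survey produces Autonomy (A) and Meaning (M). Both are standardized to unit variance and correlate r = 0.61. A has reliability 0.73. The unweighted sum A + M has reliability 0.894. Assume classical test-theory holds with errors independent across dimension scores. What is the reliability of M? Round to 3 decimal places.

Var(A+M) = 2 + 2·0.61 = 3.220.
True-score variance = ρ_A + ρ_M + 2·0.61, so 0.894 = (0.73 + ρ_M + 1.22) / 3.220.
ρ_M = 0.894·3.220 − 0.73 − 1.22 = 0.929.

0.929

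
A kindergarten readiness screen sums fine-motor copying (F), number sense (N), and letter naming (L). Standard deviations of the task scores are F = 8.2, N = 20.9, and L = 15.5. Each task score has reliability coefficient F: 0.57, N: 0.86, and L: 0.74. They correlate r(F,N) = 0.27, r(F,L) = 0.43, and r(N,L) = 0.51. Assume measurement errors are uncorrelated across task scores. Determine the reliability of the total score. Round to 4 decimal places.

0.8805

Var(F+N+L) = 8.2² + 20.9² + 15.5² + 2·[8.2·20.9·0.27 + 8.2·15.5·0.43 + 20.9·15.5·0.51] = 744.3 + 532.28 = 1276.58.
Under uncorrelated errors the observed covariances equal the true-score covariances, so only the own-variance terms attenuate.
True-score variance = [8.2²·0.57 + 20.9²·0.86 + 15.5²·0.74] + 532.28 = 591.768 + 532.28 = 1124.05.
Reliability = 1124.05 / 1276.58 = 0.8805.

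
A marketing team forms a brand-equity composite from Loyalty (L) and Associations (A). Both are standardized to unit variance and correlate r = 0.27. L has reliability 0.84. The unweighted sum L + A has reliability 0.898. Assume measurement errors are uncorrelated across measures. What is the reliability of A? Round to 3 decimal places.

Var(L+A) = 2 + 2·0.27 = 2.540.
True-score variance = ρ_L + ρ_A + 2·0.27, so 0.898 = (0.84 + ρ_A + 0.54) / 2.540.
ρ_A = 0.898·2.540 − 0.84 − 0.54 = 0.901.

0.901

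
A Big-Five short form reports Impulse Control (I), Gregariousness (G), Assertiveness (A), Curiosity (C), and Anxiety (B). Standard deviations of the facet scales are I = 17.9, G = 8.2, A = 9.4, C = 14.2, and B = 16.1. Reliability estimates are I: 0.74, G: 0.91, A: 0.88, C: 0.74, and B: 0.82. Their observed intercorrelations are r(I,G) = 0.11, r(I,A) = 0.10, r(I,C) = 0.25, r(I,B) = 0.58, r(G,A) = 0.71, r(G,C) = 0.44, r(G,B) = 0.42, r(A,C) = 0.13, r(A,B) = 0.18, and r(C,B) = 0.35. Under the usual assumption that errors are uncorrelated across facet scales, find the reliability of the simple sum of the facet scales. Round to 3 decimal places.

0.902

Var(I+G+A+C+B) = 17.9² + 8.2² + 9.4² + 14.2² + 16.1² + 2·[17.9·8.2·0.11 + 17.9·9.4·0.10 + 17.9·14.2·0.25 + 17.9·16.1·0.58 + 8.2·9.4·0.71 + 8.2·14.2·0.44 + 8.2·16.1·0.42 + 9.4·14.2·0.13 + 9.4·16.1·0.18 + 14.2·16.1·0.35] = 936.86 + 1099.37 = 2036.23.
Under uncorrelated errors the observed covariances equal the true-score covariances, so only the own-variance terms attenuate.
True-score variance = [17.9²·0.74 + 8.2²·0.91 + 9.4²·0.88 + 14.2²·0.74 + 16.1²·0.82] + 1099.37 = 737.814 + 1099.37 = 1837.19.
Reliability = 1837.19 / 2036.23 = 0.902.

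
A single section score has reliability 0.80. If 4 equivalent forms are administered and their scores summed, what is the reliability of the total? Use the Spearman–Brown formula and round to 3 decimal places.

ρ_k = kρ / (1 + (k−1)ρ) = 4·0.80 / (1 + 3·0.80) = 3.200 / 3.400 = 0.941.

0.941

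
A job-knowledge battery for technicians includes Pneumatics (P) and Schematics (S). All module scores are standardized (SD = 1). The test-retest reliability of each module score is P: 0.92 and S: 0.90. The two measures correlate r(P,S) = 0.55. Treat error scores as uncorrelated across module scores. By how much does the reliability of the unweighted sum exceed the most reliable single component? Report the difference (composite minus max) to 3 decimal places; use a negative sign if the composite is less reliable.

Var(sum) = 2 + 1.1 = 3.1; true-score variance = 1.82 + 1.1 = 2.92; composite reliability = 0.9419.
Max component reliability = 0.9200.
Difference = 0.9419 − 0.9200 = 0.022.

0.022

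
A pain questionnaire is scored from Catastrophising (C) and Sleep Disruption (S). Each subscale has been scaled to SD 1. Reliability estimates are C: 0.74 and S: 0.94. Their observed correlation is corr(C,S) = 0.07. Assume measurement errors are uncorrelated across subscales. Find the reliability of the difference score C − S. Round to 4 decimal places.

Var(C−S) = 1 + 1 − 2·0.07 = 2 − 0.14 = 1.86.
Under uncorrelated errors the observed covariances equal the true-score covariances, so only the own-variance terms attenuate.
True-score variance = [0.74 + 0.94] − 0.14 = 1.68 − 0.14 = 1.54.
Reliability = 1.54 / 1.86 = 0.8280.

0.8280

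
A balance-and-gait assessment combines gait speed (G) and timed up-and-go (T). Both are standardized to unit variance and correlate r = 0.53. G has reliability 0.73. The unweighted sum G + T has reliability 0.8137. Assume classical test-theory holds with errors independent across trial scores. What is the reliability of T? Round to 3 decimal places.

Var(G+T) = 2 + 2·0.53 = 3.060.
True-score variance = ρ_G + ρ_T + 2·0.53, so 0.8137 = (0.73 + ρ_T + 1.06) / 3.060.
ρ_T = 0.8137·3.060 − 0.73 − 1.06 = 0.700.

0.700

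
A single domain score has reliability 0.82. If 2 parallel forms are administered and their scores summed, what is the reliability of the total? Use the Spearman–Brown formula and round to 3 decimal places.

ρ_k = kρ / (1 + (k−1)ρ) = 2·0.82 / (1 + 1·0.82) = 1.640 / 1.820 = 0.901.

0.901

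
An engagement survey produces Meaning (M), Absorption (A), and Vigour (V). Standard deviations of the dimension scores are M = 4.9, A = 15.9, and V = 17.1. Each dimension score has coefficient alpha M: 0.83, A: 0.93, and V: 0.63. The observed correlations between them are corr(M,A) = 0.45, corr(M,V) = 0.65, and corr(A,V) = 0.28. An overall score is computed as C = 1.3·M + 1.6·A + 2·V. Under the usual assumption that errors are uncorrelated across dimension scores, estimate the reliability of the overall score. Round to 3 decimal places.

Var(C) = 1.3²·4.9² + 1.6²·15.9² + 2²·17.1² + 2·[2.08·4.9·15.9·0.45 + 2.6·4.9·17.1·0.65 + 3.2·15.9·17.1·0.28] = 1857.41 + 916.285 = 2773.7.
Under uncorrelated errors the observed covariances equal the true-score covariances, so only the own-variance terms attenuate.
True-score variance = [1.3²·4.9²·0.83 + 1.6²·15.9²·0.93 + 2²·17.1²·0.63] + 916.285 = 1372.44 + 916.285 = 2288.73.
Reliability = 2288.73 / 2773.7 = 0.825.

0.825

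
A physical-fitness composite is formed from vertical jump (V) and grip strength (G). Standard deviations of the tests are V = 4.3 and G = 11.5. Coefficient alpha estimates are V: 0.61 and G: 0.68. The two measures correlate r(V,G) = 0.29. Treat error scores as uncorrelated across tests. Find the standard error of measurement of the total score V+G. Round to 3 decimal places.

Var(total) = 150.74 + 28.681 = 179.421.
True-score variance = 101.209 + 28.681 = 129.89, so reliability = 0.7239.
Error variance = 179.421 − 129.89 = 49.5311; SEM = √49.5311 = 7.038.

7.038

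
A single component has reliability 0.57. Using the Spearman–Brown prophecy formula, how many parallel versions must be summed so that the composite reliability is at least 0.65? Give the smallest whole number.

2

k ≥ ρ*(1−ρ₁)/(ρ₁(1−ρ*)) = 0.65·0.43 / (0.57·0.35) = 1.401.
Smallest integer k = 2.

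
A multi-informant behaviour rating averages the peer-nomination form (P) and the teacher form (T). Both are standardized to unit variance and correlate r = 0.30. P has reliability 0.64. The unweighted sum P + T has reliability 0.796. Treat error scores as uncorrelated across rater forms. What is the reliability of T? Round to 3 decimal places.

Var(P+T) = 2 + 2·0.30 = 2.600.
True-score variance = ρ_P + ρ_T + 2·0.30, so 0.796 = (0.64 + ρ_T + 0.60) / 2.600.
ρ_T = 0.796·2.600 − 0.64 − 0.60 = 0.830.

0.830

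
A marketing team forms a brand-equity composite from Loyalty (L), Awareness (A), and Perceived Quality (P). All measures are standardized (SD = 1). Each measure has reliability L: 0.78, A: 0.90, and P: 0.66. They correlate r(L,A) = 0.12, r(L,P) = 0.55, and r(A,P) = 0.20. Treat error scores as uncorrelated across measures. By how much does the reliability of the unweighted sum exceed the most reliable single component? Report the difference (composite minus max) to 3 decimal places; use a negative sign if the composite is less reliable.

Var(sum) = 3 + 1.74 = 4.74; true-score variance = 2.34 + 1.74 = 4.08; composite reliability = 0.8608.
Max component reliability = 0.9000.
Difference = 0.8608 − 0.9000 = -0.039.

-0.039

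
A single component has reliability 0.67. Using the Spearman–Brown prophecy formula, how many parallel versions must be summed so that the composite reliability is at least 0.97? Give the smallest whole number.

k ≥ ρ*(1−ρ₁)/(ρ₁(1−ρ*)) = 0.97·0.33 / (0.67·0.03) = 15.925.
Smallest integer k = 16.

16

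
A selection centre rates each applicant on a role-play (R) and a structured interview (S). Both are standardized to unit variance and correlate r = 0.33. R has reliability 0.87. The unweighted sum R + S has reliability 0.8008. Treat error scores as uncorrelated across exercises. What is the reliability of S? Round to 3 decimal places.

0.600

Var(R+S) = 2 + 2·0.33 = 2.660.
True-score variance = ρ_R + ρ_S + 2·0.33, so 0.8008 = (0.87 + ρ_S + 0.66) / 2.660.
ρ_S = 0.8008·2.660 − 0.87 − 0.66 = 0.600.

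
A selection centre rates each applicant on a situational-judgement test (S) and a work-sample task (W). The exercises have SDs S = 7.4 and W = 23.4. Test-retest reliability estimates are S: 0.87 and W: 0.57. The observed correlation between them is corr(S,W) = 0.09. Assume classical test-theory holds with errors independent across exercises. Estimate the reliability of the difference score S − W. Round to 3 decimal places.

Var(S−W) = 7.4² + 23.4² − 2·7.4·23.4·0.09 = 602.32 − 31.1688 = 571.151.
With uncorrelated errors the cross-covariances are all true-score covariance, so they carry over unchanged; only the diagonal terms shrink to ρᵢσᵢ².
True-score variance = [7.4²·0.87 + 23.4²·0.57] − 31.1688 = 359.75 − 31.1688 = 328.582.
Reliability = 328.582 / 571.151 = 0.575.

0.575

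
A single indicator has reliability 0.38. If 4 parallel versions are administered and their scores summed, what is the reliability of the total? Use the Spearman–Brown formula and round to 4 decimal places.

0.7103

ρ_k = kρ / (1 + (k−1)ρ) = 4·0.38 / (1 + 3·0.38) = 1.520 / 2.140 = 0.7103.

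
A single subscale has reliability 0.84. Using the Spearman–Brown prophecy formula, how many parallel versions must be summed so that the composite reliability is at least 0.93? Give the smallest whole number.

k ≥ ρ*(1−ρ₁)/(ρ₁(1−ρ*)) = 0.93·0.16 / (0.84·0.07) = 2.531.
Smallest integer k = 3.

3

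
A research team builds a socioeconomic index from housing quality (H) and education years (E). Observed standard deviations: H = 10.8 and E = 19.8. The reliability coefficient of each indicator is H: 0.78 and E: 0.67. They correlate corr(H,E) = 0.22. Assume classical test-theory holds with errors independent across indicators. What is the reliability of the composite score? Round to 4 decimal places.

0.7428

Var(H+E) = 10.8² + 19.8² + 2·[10.8·19.8·0.22] = 508.68 + 94.0896 = 602.77.
Under uncorrelated errors the observed covariances equal the true-score covariances, so only the own-variance terms attenuate.
True-score variance = [10.8²·0.78 + 19.8²·0.67] + 94.0896 = 353.646 + 94.0896 = 447.736.
Reliability = 447.736 / 602.77 = 0.7428.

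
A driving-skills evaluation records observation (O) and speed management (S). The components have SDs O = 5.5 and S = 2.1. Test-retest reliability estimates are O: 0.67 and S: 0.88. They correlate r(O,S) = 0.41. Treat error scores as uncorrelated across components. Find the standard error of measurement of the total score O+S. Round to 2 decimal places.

3.24

Var(total) = 34.66 + 9.471 = 44.131.
True-score variance = 24.1483 + 9.471 = 33.6193, so reliability = 0.7618.
Error variance = 44.131 − 33.6193 = 10.5117; SEM = √10.5117 = 3.24.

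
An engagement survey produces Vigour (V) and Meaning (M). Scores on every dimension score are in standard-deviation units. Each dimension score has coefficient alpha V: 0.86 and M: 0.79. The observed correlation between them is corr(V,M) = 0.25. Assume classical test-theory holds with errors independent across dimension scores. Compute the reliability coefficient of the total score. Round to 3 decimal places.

Var(V+M) = 2 + 2·[0.25] = 2 + 0.5 = 2.5.
Because errors are independent across components, Cov(Tᵢ,Tⱼ) = Cov(Xᵢ,Xⱼ); the off-diagonal part of the true-score variance is the same as above.
True-score variance = [0.86 + 0.79] + 0.5 = 1.65 + 0.5 = 2.15.
Reliability = 2.15 / 2.5 = 0.860.

0.860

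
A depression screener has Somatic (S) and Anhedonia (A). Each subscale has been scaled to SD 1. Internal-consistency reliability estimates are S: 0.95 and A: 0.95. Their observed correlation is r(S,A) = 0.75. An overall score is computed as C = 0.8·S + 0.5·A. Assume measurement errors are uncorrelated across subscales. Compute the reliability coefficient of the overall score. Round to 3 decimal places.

0.970

Var(C) = 0.8² + 0.5² + 2·[0.4·0.75] = 0.89 + 0.6 = 1.49.
With uncorrelated errors the cross-covariances are all true-score covariance, so they carry over unchanged; only the diagonal terms shrink to ρᵢσᵢ².
True-score variance = [0.8²·0.95 + 0.5²·0.95] + 0.6 = 0.8455 + 0.6 = 1.4455.
Reliability = 1.4455 / 1.49 = 0.970.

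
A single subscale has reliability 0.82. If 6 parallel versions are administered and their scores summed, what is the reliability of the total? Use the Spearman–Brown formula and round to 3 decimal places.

0.965

ρ_k = kρ / (1 + (k−1)ρ) = 6·0.82 / (1 + 5·0.82) = 4.920 / 5.100 = 0.965.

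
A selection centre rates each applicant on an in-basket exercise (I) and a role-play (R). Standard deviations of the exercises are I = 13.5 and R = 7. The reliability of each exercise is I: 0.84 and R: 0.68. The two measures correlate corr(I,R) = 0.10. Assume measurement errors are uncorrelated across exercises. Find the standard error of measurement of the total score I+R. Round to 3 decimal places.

Var(total) = 231.25 + 18.9 = 250.15.
True-score variance = 186.41 + 18.9 = 205.31, so reliability = 0.8207.
Error variance = 250.15 − 205.31 = 44.84; SEM = √44.84 = 6.696.

6.696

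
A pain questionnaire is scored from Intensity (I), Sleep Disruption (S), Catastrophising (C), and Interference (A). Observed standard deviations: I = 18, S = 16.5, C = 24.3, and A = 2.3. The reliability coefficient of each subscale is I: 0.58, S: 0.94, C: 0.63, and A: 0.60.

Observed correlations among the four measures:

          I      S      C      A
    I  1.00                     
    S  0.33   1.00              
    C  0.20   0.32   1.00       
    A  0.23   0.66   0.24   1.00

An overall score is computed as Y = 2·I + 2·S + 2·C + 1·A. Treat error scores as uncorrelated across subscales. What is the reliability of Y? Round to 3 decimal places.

0.801

Var(Y) = 2²·18² + 2²·16.5² + 2²·24.3² + 2.3² + 2·[4·18·16.5·0.33 + 4·18·24.3·0.20 + 2·18·2.3·0.23 + 4·16.5·24.3·0.32 + 2·16.5·2.3·0.66 + 2·24.3·2.3·0.24] = 4752.25 + 2702.28 = 7454.53.
Because errors are independent across components, Cov(Tᵢ,Tⱼ) = Cov(Xᵢ,Xⱼ); the off-diagonal part of the true-score variance is the same as above.
True-score variance = [2²·18²·0.58 + 2²·16.5²·0.94 + 2²·24.3²·0.63 + 2.3²·0.60] + 2702.28 = 3266.55 + 2702.28 = 5968.83.
Reliability = 5968.83 / 7454.53 = 0.801.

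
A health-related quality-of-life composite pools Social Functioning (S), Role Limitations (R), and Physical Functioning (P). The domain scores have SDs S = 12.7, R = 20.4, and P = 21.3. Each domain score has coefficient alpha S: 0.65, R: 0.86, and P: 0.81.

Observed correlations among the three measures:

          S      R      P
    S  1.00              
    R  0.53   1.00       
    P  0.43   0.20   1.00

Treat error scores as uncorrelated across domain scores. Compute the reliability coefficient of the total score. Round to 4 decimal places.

0.8827

Var(S+R+P) = 12.7² + 20.4² + 21.3² + 2·[12.7·20.4·0.53 + 12.7·21.3·0.43 + 20.4·21.3·0.20] = 1031.14 + 681.071 = 1712.21.
With uncorrelated errors the cross-covariances are all true-score covariance, so they carry over unchanged; only the diagonal terms shrink to ρᵢσᵢ².
True-score variance = [12.7²·0.65 + 20.4²·0.86 + 21.3²·0.81] + 681.071 = 830.225 + 681.071 = 1511.3.
Reliability = 1511.3 / 1712.21 = 0.8827.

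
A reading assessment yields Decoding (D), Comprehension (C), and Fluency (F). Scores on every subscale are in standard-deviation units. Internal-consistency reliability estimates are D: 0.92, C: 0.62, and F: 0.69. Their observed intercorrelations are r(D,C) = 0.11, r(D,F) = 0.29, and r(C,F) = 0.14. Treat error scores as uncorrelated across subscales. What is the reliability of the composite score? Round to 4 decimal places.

Var(D+C+F) = 3 + 2·[0.11 + 0.29 + 0.14] = 3 + 1.08 = 4.08.
Under uncorrelated errors the observed covariances equal the true-score covariances, so only the own-variance terms attenuate.
True-score variance = [0.92 + 0.62 + 0.69] + 1.08 = 2.23 + 1.08 = 3.31.
Reliability = 3.31 / 4.08 = 0.8113.

0.8113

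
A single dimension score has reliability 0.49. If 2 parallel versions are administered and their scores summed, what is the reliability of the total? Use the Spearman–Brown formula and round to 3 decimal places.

0.658

ρ_k = kρ / (1 + (k−1)ρ) = 2·0.49 / (1 + 1·0.49) = 0.980 / 1.490 = 0.658.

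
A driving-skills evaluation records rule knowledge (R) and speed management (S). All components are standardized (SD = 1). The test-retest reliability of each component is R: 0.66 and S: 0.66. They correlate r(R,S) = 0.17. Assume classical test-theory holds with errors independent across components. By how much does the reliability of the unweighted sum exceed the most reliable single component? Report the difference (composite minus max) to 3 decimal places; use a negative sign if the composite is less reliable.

Var(sum) = 2 + 0.34 = 2.34; true-score variance = 1.32 + 0.34 = 1.66; composite reliability = 0.7094.
Max component reliability = 0.6600.
Difference = 0.7094 − 0.6600 = 0.049.

0.049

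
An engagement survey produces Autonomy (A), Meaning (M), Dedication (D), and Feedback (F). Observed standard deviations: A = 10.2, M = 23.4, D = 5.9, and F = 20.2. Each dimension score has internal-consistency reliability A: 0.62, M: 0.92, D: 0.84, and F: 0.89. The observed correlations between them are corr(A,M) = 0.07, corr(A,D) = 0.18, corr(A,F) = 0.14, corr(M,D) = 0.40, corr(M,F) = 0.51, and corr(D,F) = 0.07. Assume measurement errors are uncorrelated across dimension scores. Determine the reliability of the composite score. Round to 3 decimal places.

0.926

Var(A+M+D+F) = 10.2² + 23.4² + 5.9² + 20.2² + 2·[10.2·23.4·0.07 + 10.2·5.9·0.18 + 10.2·20.2·0.14 + 23.4·5.9·0.40 + 23.4·20.2·0.51 + 5.9·20.2·0.07] = 1094.45 + 722.038 = 1816.49.
Because errors are independent across components, Cov(Tᵢ,Tⱼ) = Cov(Xᵢ,Xⱼ); the off-diagonal part of the true-score variance is the same as above.
True-score variance = [10.2²·0.62 + 23.4²·0.92 + 5.9²·0.84 + 20.2²·0.89] + 722.038 = 960.656 + 722.038 = 1682.69.
Reliability = 1682.69 / 1816.49 = 0.926.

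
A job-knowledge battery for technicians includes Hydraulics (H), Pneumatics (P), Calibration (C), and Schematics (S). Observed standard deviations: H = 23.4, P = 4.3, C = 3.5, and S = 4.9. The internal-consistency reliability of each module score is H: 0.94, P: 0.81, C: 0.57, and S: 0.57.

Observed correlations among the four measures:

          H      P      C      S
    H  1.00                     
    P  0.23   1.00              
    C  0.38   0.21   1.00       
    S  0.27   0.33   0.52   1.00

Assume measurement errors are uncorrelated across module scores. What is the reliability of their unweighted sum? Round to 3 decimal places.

0.936

Var(H+P+C+S) = 23.4² + 4.3² + 3.5² + 4.9² + 2·[23.4·4.3·0.23 + 23.4·3.5·0.38 + 23.4·4.9·0.27 + 4.3·3.5·0.21 + 4.3·4.9·0.33 + 3.5·4.9·0.52] = 602.31 + 208.509 = 810.819.
Because errors are independent across components, Cov(Tᵢ,Tⱼ) = Cov(Xᵢ,Xⱼ); the off-diagonal part of the true-score variance is the same as above.
True-score variance = [23.4²·0.94 + 4.3²·0.81 + 3.5²·0.57 + 4.9²·0.57] + 208.509 = 550.351 + 208.509 = 758.86.
Reliability = 758.86 / 810.819 = 0.936.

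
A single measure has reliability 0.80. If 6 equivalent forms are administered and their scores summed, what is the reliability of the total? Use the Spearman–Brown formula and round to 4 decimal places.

ρ_k = kρ / (1 + (k−1)ρ) = 6·0.80 / (1 + 5·0.80) = 4.800 / 5.000 = 0.9600.

0.9600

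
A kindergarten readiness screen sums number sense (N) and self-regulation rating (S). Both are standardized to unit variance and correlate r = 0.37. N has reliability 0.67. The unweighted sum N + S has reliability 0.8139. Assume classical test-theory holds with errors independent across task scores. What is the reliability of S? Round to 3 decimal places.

0.820

Var(N+S) = 2 + 2·0.37 = 2.740.
True-score variance = ρ_N + ρ_S + 2·0.37, so 0.8139 = (0.67 + ρ_S + 0.74) / 2.740.
ρ_S = 0.8139·2.740 − 0.67 − 0.74 = 0.820.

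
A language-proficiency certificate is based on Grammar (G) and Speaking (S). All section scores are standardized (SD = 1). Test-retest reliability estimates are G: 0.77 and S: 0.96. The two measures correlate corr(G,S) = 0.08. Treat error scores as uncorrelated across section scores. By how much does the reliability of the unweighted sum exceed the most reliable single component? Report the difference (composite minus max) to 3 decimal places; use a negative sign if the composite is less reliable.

Var(sum) = 2 + 0.16 = 2.16; true-score variance = 1.73 + 0.16 = 1.89; composite reliability = 0.8750.
Max component reliability = 0.9600.
Difference = 0.8750 − 0.9600 = -0.085.

-0.085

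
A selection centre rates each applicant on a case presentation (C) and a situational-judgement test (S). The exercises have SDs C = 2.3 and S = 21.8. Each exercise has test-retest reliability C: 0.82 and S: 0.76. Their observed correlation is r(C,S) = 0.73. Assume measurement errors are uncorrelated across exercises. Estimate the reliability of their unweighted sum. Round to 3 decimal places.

0.792

Var(C+S) = 2.3² + 21.8² + 2·[2.3·21.8·0.73] = 480.53 + 73.2044 = 553.734.
With uncorrelated errors the cross-covariances are all true-score covariance, so they carry over unchanged; only the diagonal terms shrink to ρᵢσᵢ².
True-score variance = [2.3²·0.82 + 21.8²·0.76] + 73.2044 = 365.52 + 73.2044 = 438.725.
Reliability = 438.725 / 553.734 = 0.792.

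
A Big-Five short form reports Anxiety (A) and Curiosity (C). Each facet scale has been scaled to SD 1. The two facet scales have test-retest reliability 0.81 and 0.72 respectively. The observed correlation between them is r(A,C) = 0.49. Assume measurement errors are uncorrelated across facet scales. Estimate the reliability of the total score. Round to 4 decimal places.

0.8423

Var(A+C) = 2 + 2·[0.49] = 2 + 0.98 = 2.98.
Because errors are independent across components, Cov(Tᵢ,Tⱼ) = Cov(Xᵢ,Xⱼ); the off-diagonal part of the true-score variance is the same as above.
True-score variance = [0.81 + 0.72] + 0.98 = 1.53 + 0.98 = 2.51.
Reliability = 2.51 / 2.98 = 0.8423.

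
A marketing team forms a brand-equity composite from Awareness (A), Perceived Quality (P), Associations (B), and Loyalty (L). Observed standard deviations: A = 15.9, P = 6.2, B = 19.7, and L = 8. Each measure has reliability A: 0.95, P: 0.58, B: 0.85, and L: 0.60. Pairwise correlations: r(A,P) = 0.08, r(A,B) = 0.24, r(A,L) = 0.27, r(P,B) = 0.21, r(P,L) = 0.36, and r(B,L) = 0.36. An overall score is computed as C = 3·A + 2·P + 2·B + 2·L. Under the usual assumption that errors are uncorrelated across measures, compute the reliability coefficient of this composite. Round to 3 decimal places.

Var(C) = 3²·15.9² + 2²·6.2² + 2²·19.7² + 2²·8² + 2·[6·15.9·6.2·0.08 + 6·15.9·19.7·0.24 + 6·15.9·8·0.27 + 4·6.2·19.7·0.21 + 4·6.2·8·0.36 + 4·19.7·8·0.36] = 4237.41 + 2210.8 = 6448.21.
Because errors are independent across components, Cov(Tᵢ,Tⱼ) = Cov(Xᵢ,Xⱼ); the off-diagonal part of the true-score variance is the same as above.
True-score variance = [3²·15.9²·0.95 + 2²·6.2²·0.58 + 2²·19.7²·0.85 + 2²·8²·0.60] + 2210.8 = 3723.81 + 2210.8 = 5934.61.
Reliability = 5934.61 / 6448.21 = 0.920.

0.920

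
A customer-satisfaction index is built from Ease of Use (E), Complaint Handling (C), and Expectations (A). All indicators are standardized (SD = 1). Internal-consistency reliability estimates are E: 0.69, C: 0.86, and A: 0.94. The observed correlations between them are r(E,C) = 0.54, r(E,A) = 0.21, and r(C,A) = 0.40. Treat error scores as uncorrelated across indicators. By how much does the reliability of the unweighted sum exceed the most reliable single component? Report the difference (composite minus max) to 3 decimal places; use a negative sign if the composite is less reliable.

-0.036

Var(sum) = 3 + 2.3 = 5.3; true-score variance = 2.49 + 2.3 = 4.79; composite reliability = 0.9038.
Max component reliability = 0.9400.
Difference = 0.9038 − 0.9400 = -0.036.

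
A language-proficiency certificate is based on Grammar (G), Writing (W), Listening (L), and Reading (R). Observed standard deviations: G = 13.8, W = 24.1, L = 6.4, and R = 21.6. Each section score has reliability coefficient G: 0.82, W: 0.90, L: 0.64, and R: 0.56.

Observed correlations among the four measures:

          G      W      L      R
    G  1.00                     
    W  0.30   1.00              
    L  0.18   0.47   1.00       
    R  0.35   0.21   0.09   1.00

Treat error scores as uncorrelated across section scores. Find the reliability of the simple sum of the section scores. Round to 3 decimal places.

0.852

Var(G+W+L+R) = 13.8² + 24.1² + 6.4² + 21.6² + 2·[13.8·24.1·0.30 + 13.8·6.4·0.18 + 13.8·21.6·0.35 + 24.1·6.4·0.47 + 24.1·21.6·0.21 + 6.4·21.6·0.09] = 1278.77 + 828.503 = 2107.27.
With uncorrelated errors the cross-covariances are all true-score covariance, so they carry over unchanged; only the diagonal terms shrink to ρᵢσᵢ².
True-score variance = [13.8²·0.82 + 24.1²·0.90 + 6.4²·0.64 + 21.6²·0.56] + 828.503 = 966.378 + 828.503 = 1794.88.
Reliability = 1794.88 / 2107.27 = 0.852.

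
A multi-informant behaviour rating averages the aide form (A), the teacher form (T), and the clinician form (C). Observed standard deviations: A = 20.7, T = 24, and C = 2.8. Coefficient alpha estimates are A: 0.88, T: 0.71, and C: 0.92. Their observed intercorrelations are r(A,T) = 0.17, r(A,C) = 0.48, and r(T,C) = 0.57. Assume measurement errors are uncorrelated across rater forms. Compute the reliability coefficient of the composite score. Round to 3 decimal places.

Var(A+T+C) = 20.7² + 24² + 2.8² + 2·[20.7·24·0.17 + 20.7·2.8·0.48 + 24·2.8·0.57] = 1012.33 + 301.162 = 1313.49.
Because errors are independent across components, Cov(Tᵢ,Tⱼ) = Cov(Xᵢ,Xⱼ); the off-diagonal part of the true-score variance is the same as above.
True-score variance = [20.7²·0.88 + 24²·0.71 + 2.8²·0.92] + 301.162 = 793.244 + 301.162 = 1094.41.
Reliability = 1094.41 / 1313.49 = 0.833.

0.833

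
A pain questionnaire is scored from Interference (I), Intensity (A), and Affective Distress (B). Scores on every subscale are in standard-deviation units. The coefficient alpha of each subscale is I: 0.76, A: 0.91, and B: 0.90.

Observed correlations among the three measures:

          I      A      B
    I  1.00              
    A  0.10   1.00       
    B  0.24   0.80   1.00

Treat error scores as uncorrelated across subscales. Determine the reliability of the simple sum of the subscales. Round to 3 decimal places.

0.919

Var(I+A+B) = 3 + 2·[0.10 + 0.24 + 0.80] = 3 + 2.28 = 5.28.
With uncorrelated errors the cross-covariances are all true-score covariance, so they carry over unchanged; only the diagonal terms shrink to ρᵢσᵢ².
True-score variance = [0.76 + 0.91 + 0.90] + 2.28 = 2.57 + 2.28 = 4.85.
Reliability = 4.85 / 5.28 = 0.919.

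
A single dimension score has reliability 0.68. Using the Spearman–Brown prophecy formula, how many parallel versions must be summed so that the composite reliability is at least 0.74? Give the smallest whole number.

k ≥ ρ*(1−ρ₁)/(ρ₁(1−ρ*)) = 0.74·0.32 / (0.68·0.26) = 1.339.
Smallest integer k = 2.

2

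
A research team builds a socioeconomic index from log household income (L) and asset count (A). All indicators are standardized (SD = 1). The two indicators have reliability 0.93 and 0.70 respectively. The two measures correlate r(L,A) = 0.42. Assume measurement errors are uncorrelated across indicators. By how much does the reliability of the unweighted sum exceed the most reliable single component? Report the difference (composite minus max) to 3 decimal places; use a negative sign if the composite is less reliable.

-0.060

Var(sum) = 2 + 0.84 = 2.84; true-score variance = 1.63 + 0.84 = 2.47; composite reliability = 0.8697.
Max component reliability = 0.9300.
Difference = 0.8697 − 0.9300 = -0.060.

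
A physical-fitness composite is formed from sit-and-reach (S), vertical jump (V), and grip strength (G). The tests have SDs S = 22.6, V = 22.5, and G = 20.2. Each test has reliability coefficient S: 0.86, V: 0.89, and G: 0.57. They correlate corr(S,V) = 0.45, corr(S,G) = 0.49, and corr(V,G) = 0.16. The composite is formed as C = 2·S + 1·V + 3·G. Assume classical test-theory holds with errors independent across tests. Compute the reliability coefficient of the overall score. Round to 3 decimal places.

Var(C) = 2²·22.6² + 22.5² + 3²·20.2² + 2·[2·22.6·22.5·0.45 + 6·22.6·20.2·0.49 + 3·22.5·20.2·0.16] = 6221.65 + 4035.96 = 10257.6.
With uncorrelated errors the cross-covariances are all true-score covariance, so they carry over unchanged; only the diagonal terms shrink to ρᵢσᵢ².
True-score variance = [2²·22.6²·0.86 + 22.5²·0.89 + 3²·20.2²·0.57] + 4035.96 = 4300.82 + 4035.96 = 8336.78.
Reliability = 8336.78 / 10257.6 = 0.813.

0.813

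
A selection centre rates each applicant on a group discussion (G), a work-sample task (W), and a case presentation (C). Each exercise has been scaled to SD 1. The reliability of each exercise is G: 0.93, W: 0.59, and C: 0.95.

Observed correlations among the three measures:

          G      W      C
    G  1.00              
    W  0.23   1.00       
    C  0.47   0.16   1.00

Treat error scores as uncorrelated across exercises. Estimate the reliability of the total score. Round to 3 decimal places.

0.888

Var(G+W+C) = 3 + 2·[0.23 + 0.47 + 0.16] = 3 + 1.72 = 4.72.
Under uncorrelated errors the observed covariances equal the true-score covariances, so only the own-variance terms attenuate.
True-score variance = [0.93 + 0.59 + 0.95] + 1.72 = 2.47 + 1.72 = 4.19.
Reliability = 4.19 / 4.72 = 0.888.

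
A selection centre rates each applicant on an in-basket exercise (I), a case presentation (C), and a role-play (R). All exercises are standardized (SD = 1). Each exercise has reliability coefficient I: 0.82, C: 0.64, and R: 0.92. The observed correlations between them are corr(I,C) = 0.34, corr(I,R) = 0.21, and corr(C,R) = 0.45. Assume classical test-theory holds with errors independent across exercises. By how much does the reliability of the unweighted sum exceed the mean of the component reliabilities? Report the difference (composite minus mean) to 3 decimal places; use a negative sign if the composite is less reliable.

Var(sum) = 3 + 2 = 5; true-score variance = 2.38 + 2 = 4.38; composite reliability = 0.8760.
Mean component reliability = 0.7933.
Difference = 0.8760 − 0.7933 = 0.083.

0.083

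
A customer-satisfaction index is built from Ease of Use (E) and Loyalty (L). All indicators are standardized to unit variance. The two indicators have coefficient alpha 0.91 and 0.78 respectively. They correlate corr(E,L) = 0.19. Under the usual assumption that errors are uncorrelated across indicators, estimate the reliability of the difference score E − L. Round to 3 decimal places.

Var(E−L) = 1 + 1 − 2·0.19 = 2 − 0.38 = 1.62.
Under uncorrelated errors the observed covariances equal the true-score covariances, so only the own-variance terms attenuate.
True-score variance = [0.91 + 0.78] − 0.38 = 1.69 − 0.38 = 1.31.
Reliability = 1.31 / 1.62 = 0.809.

0.809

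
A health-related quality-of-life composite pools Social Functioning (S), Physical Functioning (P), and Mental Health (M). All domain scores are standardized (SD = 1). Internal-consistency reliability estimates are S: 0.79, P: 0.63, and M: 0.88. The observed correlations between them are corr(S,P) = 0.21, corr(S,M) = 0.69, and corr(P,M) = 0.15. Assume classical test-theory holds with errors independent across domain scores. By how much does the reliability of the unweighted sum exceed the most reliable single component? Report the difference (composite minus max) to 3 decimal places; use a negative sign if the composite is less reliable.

-0.017

Var(sum) = 3 + 2.1 = 5.1; true-score variance = 2.3 + 2.1 = 4.4; composite reliability = 0.8627.
Max component reliability = 0.8800.
Difference = 0.8627 − 0.8800 = -0.017.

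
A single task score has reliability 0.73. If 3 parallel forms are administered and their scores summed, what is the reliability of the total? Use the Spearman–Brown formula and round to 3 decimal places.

0.890

ρ_k = kρ / (1 + (k−1)ρ) = 3·0.73 / (1 + 2·0.73) = 2.190 / 2.460 = 0.890.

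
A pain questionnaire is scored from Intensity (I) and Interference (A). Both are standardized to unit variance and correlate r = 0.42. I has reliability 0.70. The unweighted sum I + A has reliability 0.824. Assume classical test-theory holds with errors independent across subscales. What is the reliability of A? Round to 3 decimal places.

Var(I+A) = 2 + 2·0.42 = 2.840.
True-score variance = ρ_I + ρ_A + 2·0.42, so 0.824 = (0.70 + ρ_A + 0.84) / 2.840.
ρ_A = 0.824·2.840 − 0.70 − 0.84 = 0.800.

0.800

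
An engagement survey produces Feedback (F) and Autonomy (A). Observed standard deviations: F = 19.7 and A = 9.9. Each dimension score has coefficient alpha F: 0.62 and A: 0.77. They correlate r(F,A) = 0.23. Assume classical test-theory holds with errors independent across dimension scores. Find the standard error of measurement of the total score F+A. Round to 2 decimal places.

13.04

Var(total) = 486.1 + 89.7138 = 575.814.
True-score variance = 316.083 + 89.7138 = 405.797, so reliability = 0.7047.
Error variance = 575.814 − 405.797 = 170.017; SEM = √170.017 = 13.04.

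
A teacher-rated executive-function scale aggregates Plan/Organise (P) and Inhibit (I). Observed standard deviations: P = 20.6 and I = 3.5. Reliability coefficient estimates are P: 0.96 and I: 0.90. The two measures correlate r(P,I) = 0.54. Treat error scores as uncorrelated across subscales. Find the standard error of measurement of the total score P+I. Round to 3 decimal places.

4.266

Var(total) = 436.61 + 77.868 = 514.478.
True-score variance = 418.411 + 77.868 = 496.279, so reliability = 0.9646.
Error variance = 514.478 − 496.279 = 18.1994; SEM = √18.1994 = 4.266.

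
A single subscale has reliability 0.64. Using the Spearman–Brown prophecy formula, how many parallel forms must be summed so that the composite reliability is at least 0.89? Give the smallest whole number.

k ≥ ρ*(1−ρ₁)/(ρ₁(1−ρ*)) = 0.89·0.36 / (0.64·0.11) = 4.551.
Smallest integer k = 5.

5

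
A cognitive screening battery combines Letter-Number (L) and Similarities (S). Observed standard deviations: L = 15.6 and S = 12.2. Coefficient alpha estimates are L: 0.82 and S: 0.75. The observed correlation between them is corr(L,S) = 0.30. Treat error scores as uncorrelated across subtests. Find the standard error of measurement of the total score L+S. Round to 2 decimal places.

Var(total) = 392.2 + 114.192 = 506.392.
True-score variance = 311.185 + 114.192 = 425.377, so reliability = 0.8400.
Error variance = 506.392 − 425.377 = 81.0148; SEM = √81.0148 = 9.00.

9.00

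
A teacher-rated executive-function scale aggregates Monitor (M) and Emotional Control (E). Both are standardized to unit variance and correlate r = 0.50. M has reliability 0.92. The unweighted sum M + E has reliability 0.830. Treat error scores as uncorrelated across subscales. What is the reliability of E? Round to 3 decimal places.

Var(M+E) = 2 + 2·0.50 = 3.000.
True-score variance = ρ_M + ρ_E + 2·0.50, so 0.830 = (0.92 + ρ_E + 1.00) / 3.000.
ρ_E = 0.830·3.000 − 0.92 − 1.00 = 0.570.

0.570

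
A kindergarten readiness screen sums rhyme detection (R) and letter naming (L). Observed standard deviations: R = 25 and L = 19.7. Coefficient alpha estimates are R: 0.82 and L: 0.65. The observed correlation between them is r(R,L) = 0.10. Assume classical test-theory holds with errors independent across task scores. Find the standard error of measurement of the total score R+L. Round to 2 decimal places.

15.76

Var(total) = 1013.09 + 98.5 = 1111.59.
True-score variance = 764.759 + 98.5 = 863.259, so reliability = 0.7766.
Error variance = 1111.59 − 863.259 = 248.331; SEM = √248.331 = 15.76.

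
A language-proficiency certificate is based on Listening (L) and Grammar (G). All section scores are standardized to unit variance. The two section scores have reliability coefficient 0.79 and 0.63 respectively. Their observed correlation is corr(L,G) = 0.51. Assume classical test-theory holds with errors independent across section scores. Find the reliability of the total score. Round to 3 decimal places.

0.808

Var(L+G) = 2 + 2·[0.51] = 2 + 1.02 = 3.02.
Under uncorrelated errors the observed covariances equal the true-score covariances, so only the own-variance terms attenuate.
True-score variance = [0.79 + 0.63] + 1.02 = 1.42 + 1.02 = 2.44.
Reliability = 2.44 / 3.02 = 0.808.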